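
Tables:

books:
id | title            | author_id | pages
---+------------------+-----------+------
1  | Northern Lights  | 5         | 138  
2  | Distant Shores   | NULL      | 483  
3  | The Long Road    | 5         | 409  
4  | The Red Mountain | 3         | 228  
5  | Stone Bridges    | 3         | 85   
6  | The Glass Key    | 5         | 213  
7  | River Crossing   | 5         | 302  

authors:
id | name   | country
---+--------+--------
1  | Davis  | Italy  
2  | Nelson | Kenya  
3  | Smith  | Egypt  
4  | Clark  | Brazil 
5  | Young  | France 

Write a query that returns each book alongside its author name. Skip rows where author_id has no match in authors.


INNER JOIN keeps only books rows whose author_id matches an id in authors. Walk through each book:
  - book 1 (Northern Lights): author_id=5 -> matches Young
  - book 2 (Distant Shores): author_id=NULL, no match -> dropped
  - book 3 (The Long Road): author_id=5 -> matches Young
  - book 4 (The Red Mountain): author_id=3 -> matches Smith
  - book 5 (Stone Bridges): author_id=3 -> matches Smith
  - book 6 (The Glass Key): author_id=5 -> matches Young
  - book 7 (River Crossing): author_id=5 -> matches Young
So 1 of 7 rows is dropped.

SQL:
SELECT a.title, b.name AS author
FROM books a
INNER JOIN authors b ON a.author_id = b.id

Result:
title            | author
-----------------+-------
Northern Lights  | Young 
The Long Road    | Young 
The Red Mountain | Smith 
Stone Bridges    | Smith 
The Glass Key    | Young 
River Crossing   | Young 


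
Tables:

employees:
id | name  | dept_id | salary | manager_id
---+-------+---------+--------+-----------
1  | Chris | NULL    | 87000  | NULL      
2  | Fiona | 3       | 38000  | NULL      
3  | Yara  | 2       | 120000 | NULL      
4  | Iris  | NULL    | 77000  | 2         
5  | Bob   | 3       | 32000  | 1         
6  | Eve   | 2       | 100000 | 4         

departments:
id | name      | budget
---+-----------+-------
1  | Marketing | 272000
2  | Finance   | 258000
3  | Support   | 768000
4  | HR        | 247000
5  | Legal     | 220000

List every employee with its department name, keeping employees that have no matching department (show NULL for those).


LEFT JOIN keeps every row from employees (the left table); where dept_id has no match in departments, the department columns become NULL. Walk through each employee:
  - employee 1 (Chris): dept_id=NULL, no match -> kept with NULL
  - employee 2 (Fiona): dept_id=3 -> matches Support
  - employee 3 (Yara): dept_id=2 -> matches Finance
  - employee 4 (Iris): dept_id=NULL, no match -> kept with NULL
  - employee 5 (Bob): dept_id=3 -> matches Support
  - employee 6 (Eve): dept_id=2 -> matches Finance
All 6 rows appear; 2 have NULL department.

SQL:
SELECT a.name, b.name AS department
FROM employees a
LEFT JOIN departments b ON a.dept_id = b.id

Result:
name  | department
------+-----------
Chris | NULL      
Fiona | Support   
Yara  | Finance   
Iris  | NULL      
Bob   | Support   
Eve   | Finance   


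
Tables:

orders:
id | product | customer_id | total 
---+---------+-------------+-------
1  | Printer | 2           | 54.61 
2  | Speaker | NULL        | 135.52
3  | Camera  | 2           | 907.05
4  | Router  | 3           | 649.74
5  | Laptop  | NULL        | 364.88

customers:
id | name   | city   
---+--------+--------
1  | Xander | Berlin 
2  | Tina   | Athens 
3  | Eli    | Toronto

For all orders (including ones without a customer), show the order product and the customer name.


LEFT JOIN keeps every row from orders (the left table); where customer_id has no match in customers, the customer columns become NULL. Walk through each order:
  - order 1 (Printer): customer_id=2 -> matches Tina
  - order 2 (Speaker): customer_id=NULL, no match -> kept with NULL
  - order 3 (Camera): customer_id=2 -> matches Tina
  - order 4 (Router): customer_id=3 -> matches Eli
  - order 5 (Laptop): customer_id=NULL, no match -> kept with NULL
All 5 rows appear; 2 have NULL customer.

SQL:
SELECT a.product, b.name AS customer
FROM orders a
LEFT JOIN customers b ON a.customer_id = b.id

Result:
product | customer
--------+---------
Printer | Tina    
Speaker | NULL    
Camera  | Tina    
Router  | Eli     
Laptop  | NULL    


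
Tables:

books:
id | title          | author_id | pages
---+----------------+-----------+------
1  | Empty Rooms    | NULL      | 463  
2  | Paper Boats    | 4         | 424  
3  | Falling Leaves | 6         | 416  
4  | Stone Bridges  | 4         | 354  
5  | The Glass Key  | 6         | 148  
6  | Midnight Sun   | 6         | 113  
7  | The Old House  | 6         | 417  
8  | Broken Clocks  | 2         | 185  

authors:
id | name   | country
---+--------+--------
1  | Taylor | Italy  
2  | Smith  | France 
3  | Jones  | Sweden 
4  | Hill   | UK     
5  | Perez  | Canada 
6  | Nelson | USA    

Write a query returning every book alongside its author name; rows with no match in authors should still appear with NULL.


LEFT JOIN keeps every row from books (the left table); where author_id has no match in authors, the author columns become NULL. Walk through each book:
  - book 1 (Empty Rooms): author_id=NULL, no match -> kept with NULL
  - book 2 (Paper Boats): author_id=4 -> matches Hill
  - book 3 (Falling Leaves): author_id=6 -> matches Nelson
  - book 4 (Stone Bridges): author_id=4 -> matches Hill
  - book 5 (The Glass Key): author_id=6 -> matches Nelson
  - book 6 (Midnight Sun): author_id=6 -> matches Nelson
  - book 7 (The Old House): author_id=6 -> matches Nelson
  - book 8 (Broken Clocks): author_id=2 -> matches Smith
All 8 rows appear; 1 has NULL author.

SQL:
SELECT a.title, b.name AS author
FROM books a
LEFT JOIN authors b ON a.author_id = b.id

Result:
title          | author
---------------+-------
Empty Rooms    | NULL  
Paper Boats    | Hill  
Falling Leaves | Nelson
Stone Bridges  | Hill  
The Glass Key  | Nelson
Midnight Sun   | Nelson
The Old House  | Nelson
Broken Clocks  | Smith 


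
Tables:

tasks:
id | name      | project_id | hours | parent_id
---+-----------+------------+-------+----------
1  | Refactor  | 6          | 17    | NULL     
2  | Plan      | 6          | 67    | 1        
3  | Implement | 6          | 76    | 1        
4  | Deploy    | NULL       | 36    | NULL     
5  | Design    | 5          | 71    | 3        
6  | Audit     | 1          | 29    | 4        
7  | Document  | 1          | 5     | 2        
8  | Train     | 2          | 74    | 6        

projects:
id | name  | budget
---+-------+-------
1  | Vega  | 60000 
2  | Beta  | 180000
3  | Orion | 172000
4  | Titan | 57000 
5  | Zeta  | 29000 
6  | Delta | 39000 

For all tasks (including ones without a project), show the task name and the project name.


LEFT JOIN keeps every row from tasks (the left table); where project_id has no match in projects, the project columns become NULL. Walk through each task:
  - task 1 (Refactor): project_id=6 -> matches Delta
  - task 2 (Plan): project_id=6 -> matches Delta
  - task 3 (Implement): project_id=6 -> matches Delta
  - task 4 (Deploy): project_id=NULL, no match -> kept with NULL
  - task 5 (Design): project_id=5 -> matches Zeta
  - task 6 (Audit): project_id=1 -> matches Vega
  - task 7 (Document): project_id=1 -> matches Vega
  - task 8 (Train): project_id=2 -> matches Beta
All 8 rows appear; 1 has NULL project.

SQL:
SELECT a.name, b.name AS project
FROM tasks a
LEFT JOIN projects b ON a.project_id = b.id

Result:
name      | project
----------+--------
Refactor  | Delta  
Plan      | Delta  
Implement | Delta  
Deploy    | NULL   
Design    | Zeta   
Audit     | Vega   
Document  | Vega   
Train     | Beta   


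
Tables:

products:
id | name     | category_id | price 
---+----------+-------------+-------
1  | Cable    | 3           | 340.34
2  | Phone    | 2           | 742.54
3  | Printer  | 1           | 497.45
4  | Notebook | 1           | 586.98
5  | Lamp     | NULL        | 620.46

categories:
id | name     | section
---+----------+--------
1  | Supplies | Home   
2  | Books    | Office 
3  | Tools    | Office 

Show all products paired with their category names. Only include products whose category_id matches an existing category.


INNER JOIN keeps only products rows whose category_id matches an id in categories. Walk through each product:
  - product 1 (Cable): category_id=3 -> matches Tools
  - product 2 (Phone): category_id=2 -> matches Books
  - product 3 (Printer): category_id=1 -> matches Supplies
  - product 4 (Notebook): category_id=1 -> matches Supplies
  - product 5 (Lamp): category_id=NULL, no match -> dropped
So 1 of 5 rows is dropped.

SQL:
SELECT a.name, b.name AS category
FROM products a
INNER JOIN categories b ON a.category_id = b.id

Result:
name     | category
---------+---------
Cable    | Tools   
Phone    | Books   
Printer  | Supplies
Notebook | Supplies


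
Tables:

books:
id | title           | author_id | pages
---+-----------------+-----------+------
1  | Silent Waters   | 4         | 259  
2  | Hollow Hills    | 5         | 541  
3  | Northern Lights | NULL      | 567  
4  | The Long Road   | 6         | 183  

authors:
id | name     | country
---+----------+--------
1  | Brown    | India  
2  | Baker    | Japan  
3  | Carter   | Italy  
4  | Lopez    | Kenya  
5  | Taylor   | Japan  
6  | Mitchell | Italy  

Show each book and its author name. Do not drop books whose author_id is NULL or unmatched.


LEFT JOIN keeps every row from books (the left table); where author_id has no match in authors, the author columns become NULL. Walk through each book:
  - book 1 (Silent Waters): author_id=4 -> matches Lopez
  - book 2 (Hollow Hills): author_id=5 -> matches Taylor
  - book 3 (Northern Lights): author_id=NULL, no match -> kept with NULL
  - book 4 (The Long Road): author_id=6 -> matches Mitchell
All 4 rows appear; 1 has NULL author.

SQL:
SELECT a.title, b.name AS author
FROM books a
LEFT JOIN authors b ON a.author_id = b.id

Result:
title           | author  
----------------+---------
Silent Waters   | Lopez   
Hollow Hills    | Taylor  
Northern Lights | NULL    
The Long Road   | Mitchell


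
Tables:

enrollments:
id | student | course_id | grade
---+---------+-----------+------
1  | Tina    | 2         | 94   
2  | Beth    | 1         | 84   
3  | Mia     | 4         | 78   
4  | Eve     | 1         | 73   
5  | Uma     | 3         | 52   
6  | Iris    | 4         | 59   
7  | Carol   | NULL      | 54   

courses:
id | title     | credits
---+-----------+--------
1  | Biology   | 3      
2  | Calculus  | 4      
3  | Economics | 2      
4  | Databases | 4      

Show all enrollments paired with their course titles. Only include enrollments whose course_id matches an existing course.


INNER JOIN keeps only enrollments rows whose course_id matches an id in courses. Walk through each enrollment:
  - enrollment 1 (Tina): course_id=2 -> matches Calculus
  - enrollment 2 (Beth): course_id=1 -> matches Biology
  - enrollment 3 (Mia): course_id=4 -> matches Databases
  - enrollment 4 (Eve): course_id=1 -> matches Biology
  - enrollment 5 (Uma): course_id=3 -> matches Economics
  - enrollment 6 (Iris): course_id=4 -> matches Databases
  - enrollment 7 (Carol): course_id=NULL, no match -> dropped
So 1 of 7 rows is dropped.

SQL:
SELECT a.student, b.title AS course
FROM enrollments a
INNER JOIN courses b ON a.course_id = b.id

Result:
student | course   
--------+----------
Tina    | Calculus 
Beth    | Biology  
Mia     | Databases
Eve     | Biology  
Uma     | Economics
Iris    | Databases


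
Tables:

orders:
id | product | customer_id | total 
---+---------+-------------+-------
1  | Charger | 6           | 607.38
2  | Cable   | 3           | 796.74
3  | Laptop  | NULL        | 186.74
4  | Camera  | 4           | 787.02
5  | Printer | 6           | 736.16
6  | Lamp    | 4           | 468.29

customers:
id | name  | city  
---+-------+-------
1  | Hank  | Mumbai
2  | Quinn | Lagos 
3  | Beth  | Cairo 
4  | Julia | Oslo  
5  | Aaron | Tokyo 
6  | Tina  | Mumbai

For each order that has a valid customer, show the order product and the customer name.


INNER JOIN keeps only orders rows whose customer_id matches an id in customers. Walk through each order:
  - order 1 (Charger): customer_id=6 -> matches Tina
  - order 2 (Cable): customer_id=3 -> matches Beth
  - order 3 (Laptop): customer_id=NULL, no match -> dropped
  - order 4 (Camera): customer_id=4 -> matches Julia
  - order 5 (Printer): customer_id=6 -> matches Tina
  - order 6 (Lamp): customer_id=4 -> matches Julia
So 1 of 6 rows is dropped.

SQL:
SELECT a.product, b.name AS customer
FROM orders a
INNER JOIN customers b ON a.customer_id = b.id

Result:
product | customer
--------+---------
Charger | Tina    
Cable   | Beth    
Camera  | Julia   
Printer | Tina    
Lamp    | Julia   


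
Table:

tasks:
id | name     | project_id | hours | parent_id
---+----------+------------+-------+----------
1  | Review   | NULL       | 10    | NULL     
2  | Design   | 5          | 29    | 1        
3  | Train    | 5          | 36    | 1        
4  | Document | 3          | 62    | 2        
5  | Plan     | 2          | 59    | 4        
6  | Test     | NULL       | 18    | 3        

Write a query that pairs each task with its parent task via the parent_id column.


This is a self-join: tasks is joined to a second copy of itself, matching each row's parent_id to another row's id. Use LEFT JOIN so rows with parent_id=NULL are kept.
  - task 1 (Review): parent_id=NULL -> NULL
  - task 2 (Design): parent_id=1 -> Review
  - task 3 (Train): parent_id=1 -> Review
  - task 4 (Document): parent_id=2 -> Design
  - task 5 (Plan): parent_id=4 -> Document
  - task 6 (Test): parent_id=3 -> Train

SQL:
SELECT a.name AS item, b.name AS parent
FROM tasks a
LEFT JOIN tasks b ON a.parent_id = b.id

Result:
item     | parent  
---------+---------
Review   | NULL    
Design   | Review  
Train    | Review  
Document | Design  
Plan     | Document
Test     | Train   


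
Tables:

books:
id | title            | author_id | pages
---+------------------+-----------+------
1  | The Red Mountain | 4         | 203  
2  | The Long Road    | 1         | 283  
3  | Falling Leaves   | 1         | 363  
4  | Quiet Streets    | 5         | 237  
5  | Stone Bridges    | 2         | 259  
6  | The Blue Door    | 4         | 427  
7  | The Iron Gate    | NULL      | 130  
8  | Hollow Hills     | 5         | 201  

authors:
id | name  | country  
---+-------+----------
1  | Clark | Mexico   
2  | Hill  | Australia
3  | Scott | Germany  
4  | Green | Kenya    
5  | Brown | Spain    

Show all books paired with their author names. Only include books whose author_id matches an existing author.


INNER JOIN keeps only books rows whose author_id matches an id in authors. Walk through each book:
  - book 1 (The Red Mountain): author_id=4 -> matches Green
  - book 2 (The Long Road): author_id=1 -> matches Clark
  - book 3 (Falling Leaves): author_id=1 -> matches Clark
  - book 4 (Quiet Streets): author_id=5 -> matches Brown
  - book 5 (Stone Bridges): author_id=2 -> matches Hill
  - book 6 (The Blue Door): author_id=4 -> matches Green
  - book 7 (The Iron Gate): author_id=NULL, no match -> dropped
  - book 8 (Hollow Hills): author_id=5 -> matches Brown
So 1 of 8 rows is dropped.

SQL:
SELECT a.title, b.name AS author
FROM books a
INNER JOIN authors b ON a.author_id = b.id

Result:
title            | author
-----------------+-------
The Red Mountain | Green 
The Long Road    | Clark 
Falling Leaves   | Clark 
Quiet Streets    | Brown 
Stone Bridges    | Hill  
The Blue Door    | Green 
Hollow Hills     | Brown 


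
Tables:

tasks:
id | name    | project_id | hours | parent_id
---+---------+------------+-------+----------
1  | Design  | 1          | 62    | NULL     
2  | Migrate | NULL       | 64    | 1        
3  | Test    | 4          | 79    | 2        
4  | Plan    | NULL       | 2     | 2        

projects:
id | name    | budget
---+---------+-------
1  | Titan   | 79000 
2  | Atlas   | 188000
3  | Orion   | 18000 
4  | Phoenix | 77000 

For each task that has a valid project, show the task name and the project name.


INNER JOIN keeps only tasks rows whose project_id matches an id in projects. Walk through each task:
  - task 1 (Design): project_id=1 -> matches Titan
  - task 2 (Migrate): project_id=NULL, no match -> dropped
  - task 3 (Test): project_id=4 -> matches Phoenix
  - task 4 (Plan): project_id=NULL, no match -> dropped
So 2 of 4 rows are dropped.

SQL:
SELECT a.name, b.name AS project
FROM tasks a
INNER JOIN projects b ON a.project_id = b.id

Result:
name   | project
-------+--------
Design | Titan  
Test   | Phoenix


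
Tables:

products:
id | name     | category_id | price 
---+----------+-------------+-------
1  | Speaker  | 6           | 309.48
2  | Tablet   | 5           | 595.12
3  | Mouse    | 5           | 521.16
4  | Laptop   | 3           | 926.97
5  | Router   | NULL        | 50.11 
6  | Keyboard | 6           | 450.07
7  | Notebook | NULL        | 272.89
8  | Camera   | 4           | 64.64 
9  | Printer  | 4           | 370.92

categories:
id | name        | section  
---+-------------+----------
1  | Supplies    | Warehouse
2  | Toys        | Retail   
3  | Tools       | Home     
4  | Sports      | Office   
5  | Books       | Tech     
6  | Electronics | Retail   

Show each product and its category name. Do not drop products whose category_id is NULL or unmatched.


LEFT JOIN keeps every row from products (the left table); where category_id has no match in categories, the category columns become NULL. Walk through each product:
  - product 1 (Speaker): category_id=6 -> matches Electronics
  - product 2 (Tablet): category_id=5 -> matches Books
  - product 3 (Mouse): category_id=5 -> matches Books
  - product 4 (Laptop): category_id=3 -> matches Tools
  - product 5 (Router): category_id=NULL, no match -> kept with NULL
  - product 6 (Keyboard): category_id=6 -> matches Electronics
  - product 7 (Notebook): category_id=NULL, no match -> kept with NULL
  - product 8 (Camera): category_id=4 -> matches Sports
  - product 9 (Printer): category_id=4 -> matches Sports
All 9 rows appear; 2 have NULL category.

SQL:
SELECT a.name, b.name AS category
FROM products a
LEFT JOIN categories b ON a.category_id = b.id

Result:
name     | category   
---------+------------
Speaker  | Electronics
Tablet   | Books      
Mouse    | Books      
Laptop   | Tools      
Router   | NULL       
Keyboard | Electronics
Notebook | NULL       
Camera   | Sports     
Printer  | Sports     


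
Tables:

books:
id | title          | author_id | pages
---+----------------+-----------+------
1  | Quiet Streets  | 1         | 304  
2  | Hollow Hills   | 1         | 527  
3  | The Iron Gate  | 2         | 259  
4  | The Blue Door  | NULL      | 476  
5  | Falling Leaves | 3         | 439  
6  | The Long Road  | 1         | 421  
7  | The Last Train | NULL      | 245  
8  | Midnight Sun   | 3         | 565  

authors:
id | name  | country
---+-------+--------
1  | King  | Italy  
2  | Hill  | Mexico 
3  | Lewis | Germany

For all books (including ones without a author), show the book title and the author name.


LEFT JOIN keeps every row from books (the left table); where author_id has no match in authors, the author columns become NULL. Walk through each book:
  - book 1 (Quiet Streets): author_id=1 -> matches King
  - book 2 (Hollow Hills): author_id=1 -> matches King
  - book 3 (The Iron Gate): author_id=2 -> matches Hill
  - book 4 (The Blue Door): author_id=NULL, no match -> kept with NULL
  - book 5 (Falling Leaves): author_id=3 -> matches Lewis
  - book 6 (The Long Road): author_id=1 -> matches King
  - book 7 (The Last Train): author_id=NULL, no match -> kept with NULL
  - book 8 (Midnight Sun): author_id=3 -> matches Lewis
All 8 rows appear; 2 have NULL author.

SQL:
SELECT a.title, b.name AS author
FROM books a
LEFT JOIN authors b ON a.author_id = b.id

Result:
title          | author
---------------+-------
Quiet Streets  | King  
Hollow Hills   | King  
The Iron Gate  | Hill  
The Blue Door  | NULL  
Falling Leaves | Lewis 
The Long Road  | King  
The Last Train | NULL  
Midnight Sun   | Lewis 


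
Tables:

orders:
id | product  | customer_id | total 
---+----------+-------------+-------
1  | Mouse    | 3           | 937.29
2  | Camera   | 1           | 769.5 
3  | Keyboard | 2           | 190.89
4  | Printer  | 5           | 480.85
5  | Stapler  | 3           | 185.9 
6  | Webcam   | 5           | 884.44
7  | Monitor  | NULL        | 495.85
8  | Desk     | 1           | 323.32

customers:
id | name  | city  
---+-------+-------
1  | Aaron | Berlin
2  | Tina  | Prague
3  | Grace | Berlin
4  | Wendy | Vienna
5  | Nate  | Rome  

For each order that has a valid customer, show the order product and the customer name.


INNER JOIN keeps only orders rows whose customer_id matches an id in customers. Walk through each order:
  - order 1 (Mouse): customer_id=3 -> matches Grace
  - order 2 (Camera): customer_id=1 -> matches Aaron
  - order 3 (Keyboard): customer_id=2 -> matches Tina
  - order 4 (Printer): customer_id=5 -> matches Nate
  - order 5 (Stapler): customer_id=3 -> matches Grace
  - order 6 (Webcam): customer_id=5 -> matches Nate
  - order 7 (Monitor): customer_id=NULL, no match -> dropped
  - order 8 (Desk): customer_id=1 -> matches Aaron
So 1 of 8 rows is dropped.

SQL:
SELECT a.product, b.name AS customer
FROM orders a
INNER JOIN customers b ON a.customer_id = b.id

Result:
product  | customer
---------+---------
Mouse    | Grace   
Camera   | Aaron   
Keyboard | Tina    
Printer  | Nate    
Stapler  | Grace   
Webcam   | Nate    
Desk     | Aaron   


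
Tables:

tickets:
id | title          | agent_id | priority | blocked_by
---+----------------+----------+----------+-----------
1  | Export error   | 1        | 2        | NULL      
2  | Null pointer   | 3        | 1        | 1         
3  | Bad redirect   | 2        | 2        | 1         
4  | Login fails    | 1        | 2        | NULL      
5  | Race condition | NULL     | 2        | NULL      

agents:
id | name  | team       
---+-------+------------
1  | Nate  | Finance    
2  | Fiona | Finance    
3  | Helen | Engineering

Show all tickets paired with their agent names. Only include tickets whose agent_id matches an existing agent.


INNER JOIN keeps only tickets rows whose agent_id matches an id in agents. Walk through each ticket:
  - ticket 1 (Export error): agent_id=1 -> matches Nate
  - ticket 2 (Null pointer): agent_id=3 -> matches Helen
  - ticket 3 (Bad redirect): agent_id=2 -> matches Fiona
  - ticket 4 (Login fails): agent_id=1 -> matches Nate
  - ticket 5 (Race condition): agent_id=NULL, no match -> dropped
So 1 of 5 rows is dropped.

SQL:
SELECT a.title, b.name AS agent
FROM tickets a
INNER JOIN agents b ON a.agent_id = b.id

Result:
title        | agent
-------------+------
Export error | Nate 
Null pointer | Helen
Bad redirect | Fiona
Login fails  | Nate 


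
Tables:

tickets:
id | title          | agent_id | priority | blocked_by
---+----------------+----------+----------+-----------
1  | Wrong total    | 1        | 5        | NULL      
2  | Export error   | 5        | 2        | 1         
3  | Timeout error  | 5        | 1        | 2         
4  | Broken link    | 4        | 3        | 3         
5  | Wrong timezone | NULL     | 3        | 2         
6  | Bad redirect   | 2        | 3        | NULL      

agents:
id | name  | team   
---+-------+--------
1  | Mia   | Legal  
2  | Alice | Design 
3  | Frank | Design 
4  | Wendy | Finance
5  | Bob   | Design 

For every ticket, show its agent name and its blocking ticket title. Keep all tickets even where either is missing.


Two LEFT JOINs from the same base table tickets: one to agents via agent_id, one to tickets itself via blocked_by. Both are LEFT so every ticket is preserved.
Match against agents:
  - ticket 1 (Wrong total): agent_id=1 -> matches Mia
  - ticket 2 (Export error): agent_id=5 -> matches Bob
  - ticket 3 (Timeout error): agent_id=5 -> matches Bob
  - ticket 4 (Broken link): agent_id=4 -> matches Wendy
  - ticket 5 (Wrong timezone): agent_id=NULL, no match -> kept with NULL
  - ticket 6 (Bad redirect): agent_id=2 -> matches Alice
Match against tickets (self):
  - ticket 1 (Wrong total): blocked_by=NULL -> NULL
  - ticket 2 (Export error): blocked_by=1 -> Wrong total
  - ticket 3 (Timeout error): blocked_by=2 -> Export error
  - ticket 4 (Broken link): blocked_by=3 -> Timeout error
  - ticket 5 (Wrong timezone): blocked_by=2 -> Export error
  - ticket 6 (Bad redirect): blocked_by=NULL -> NULL

SQL:
SELECT a.title, b.name AS agent, c.title AS blocked_by
FROM tickets a
LEFT JOIN agents b ON a.agent_id = b.id
LEFT JOIN tickets c ON a.blocked_by = c.id

Result:
title          | agent | blocked_by   
---------------+-------+--------------
Wrong total    | Mia   | NULL         
Export error   | Bob   | Wrong total  
Timeout error  | Bob   | Export error 
Broken link    | Wendy | Timeout error
Wrong timezone | NULL  | Export error 
Bad redirect   | Alice | NULL         


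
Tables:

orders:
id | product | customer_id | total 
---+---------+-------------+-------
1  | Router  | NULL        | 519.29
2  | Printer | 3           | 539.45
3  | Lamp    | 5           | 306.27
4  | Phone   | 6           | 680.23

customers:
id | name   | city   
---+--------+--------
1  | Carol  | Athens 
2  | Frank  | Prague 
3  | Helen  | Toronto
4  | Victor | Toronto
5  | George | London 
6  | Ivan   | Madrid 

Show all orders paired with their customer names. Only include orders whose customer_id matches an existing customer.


INNER JOIN keeps only orders rows whose customer_id matches an id in customers. Walk through each order:
  - order 1 (Router): customer_id=NULL, no match -> dropped
  - order 2 (Printer): customer_id=3 -> matches Helen
  - order 3 (Lamp): customer_id=5 -> matches George
  - order 4 (Phone): customer_id=6 -> matches Ivan
So 1 of 4 rows is dropped.

SQL:
SELECT a.product, b.name AS customer
FROM orders a
INNER JOIN customers b ON a.customer_id = b.id

Result:
product | customer
--------+---------
Printer | Helen   
Lamp    | George  
Phone   | Ivan    


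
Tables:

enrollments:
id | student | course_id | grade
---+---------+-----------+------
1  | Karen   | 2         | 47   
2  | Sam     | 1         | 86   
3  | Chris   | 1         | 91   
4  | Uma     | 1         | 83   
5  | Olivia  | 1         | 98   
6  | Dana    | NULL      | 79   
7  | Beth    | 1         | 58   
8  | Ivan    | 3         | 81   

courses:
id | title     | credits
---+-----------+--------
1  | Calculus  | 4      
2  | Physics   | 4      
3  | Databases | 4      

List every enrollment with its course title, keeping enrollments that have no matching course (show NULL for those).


LEFT JOIN keeps every row from enrollments (the left table); where course_id has no match in courses, the course columns become NULL. Walk through each enrollment:
  - enrollment 1 (Karen): course_id=2 -> matches Physics
  - enrollment 2 (Sam): course_id=1 -> matches Calculus
  - enrollment 3 (Chris): course_id=1 -> matches Calculus
  - enrollment 4 (Uma): course_id=1 -> matches Calculus
  - enrollment 5 (Olivia): course_id=1 -> matches Calculus
  - enrollment 6 (Dana): course_id=NULL, no match -> kept with NULL
  - enrollment 7 (Beth): course_id=1 -> matches Calculus
  - enrollment 8 (Ivan): course_id=3 -> matches Databases
All 8 rows appear; 1 has NULL course.

SQL:
SELECT a.student, b.title AS course
FROM enrollments a
LEFT JOIN courses b ON a.course_id = b.id

Result:
student | course   
--------+----------
Karen   | Physics  
Sam     | Calculus 
Chris   | Calculus 
Uma     | Calculus 
Olivia  | Calculus 
Dana    | NULL     
Beth    | Calculus 
Ivan    | Databases


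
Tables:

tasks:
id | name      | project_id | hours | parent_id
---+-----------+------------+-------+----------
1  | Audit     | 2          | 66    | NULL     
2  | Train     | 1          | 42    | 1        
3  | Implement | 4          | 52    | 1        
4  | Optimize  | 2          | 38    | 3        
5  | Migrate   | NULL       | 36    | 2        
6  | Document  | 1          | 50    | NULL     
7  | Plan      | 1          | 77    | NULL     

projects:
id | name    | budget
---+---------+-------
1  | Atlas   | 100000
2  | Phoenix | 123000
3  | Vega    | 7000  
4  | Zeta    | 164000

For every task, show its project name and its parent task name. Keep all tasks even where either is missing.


Two LEFT JOINs from the same base table tasks: one to projects via project_id, one to tasks itself via parent_id. Both are LEFT so every task is preserved.
Match against projects:
  - task 1 (Audit): project_id=2 -> matches Phoenix
  - task 2 (Train): project_id=1 -> matches Atlas
  - task 3 (Implement): project_id=4 -> matches Zeta
  - task 4 (Optimize): project_id=2 -> matches Phoenix
  - task 5 (Migrate): project_id=NULL, no match -> kept with NULL
  - task 6 (Document): project_id=1 -> matches Atlas
  - task 7 (Plan): project_id=1 -> matches Atlas
Match against tasks (self):
  - task 1 (Audit): parent_id=NULL -> NULL
  - task 2 (Train): parent_id=1 -> Audit
  - task 3 (Implement): parent_id=1 -> Audit
  - task 4 (Optimize): parent_id=3 -> Implement
  - task 5 (Migrate): parent_id=2 -> Train
  - task 6 (Document): parent_id=NULL -> NULL
  - task 7 (Plan): parent_id=NULL -> NULL

SQL:
SELECT a.name, b.name AS project, c.name AS parent
FROM tasks a
LEFT JOIN projects b ON a.project_id = b.id
LEFT JOIN tasks c ON a.parent_id = c.id

Result:
name      | project | parent   
----------+---------+----------
Audit     | Phoenix | NULL     
Train     | Atlas   | Audit    
Implement | Zeta    | Audit    
Optimize  | Phoenix | Implement
Migrate   | NULL    | Train    
Document  | Atlas   | NULL     
Plan      | Atlas   | NULL     


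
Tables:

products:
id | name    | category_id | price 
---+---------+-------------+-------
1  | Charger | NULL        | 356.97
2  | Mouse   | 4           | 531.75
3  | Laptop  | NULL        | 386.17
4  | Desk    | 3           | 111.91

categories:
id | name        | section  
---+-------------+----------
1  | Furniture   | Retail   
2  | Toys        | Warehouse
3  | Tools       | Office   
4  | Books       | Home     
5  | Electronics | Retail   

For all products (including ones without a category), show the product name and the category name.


LEFT JOIN keeps every row from products (the left table); where category_id has no match in categories, the category columns become NULL. Walk through each product:
  - product 1 (Charger): category_id=NULL, no match -> kept with NULL
  - product 2 (Mouse): category_id=4 -> matches Books
  - product 3 (Laptop): category_id=NULL, no match -> kept with NULL
  - product 4 (Desk): category_id=3 -> matches Tools
All 4 rows appear; 2 have NULL category.

SQL:
SELECT a.name, b.name AS category
FROM products a
LEFT JOIN categories b ON a.category_id = b.id

Result:
name    | category
--------+---------
Charger | NULL    
Mouse   | Books   
Laptop  | NULL    
Desk    | Tools   


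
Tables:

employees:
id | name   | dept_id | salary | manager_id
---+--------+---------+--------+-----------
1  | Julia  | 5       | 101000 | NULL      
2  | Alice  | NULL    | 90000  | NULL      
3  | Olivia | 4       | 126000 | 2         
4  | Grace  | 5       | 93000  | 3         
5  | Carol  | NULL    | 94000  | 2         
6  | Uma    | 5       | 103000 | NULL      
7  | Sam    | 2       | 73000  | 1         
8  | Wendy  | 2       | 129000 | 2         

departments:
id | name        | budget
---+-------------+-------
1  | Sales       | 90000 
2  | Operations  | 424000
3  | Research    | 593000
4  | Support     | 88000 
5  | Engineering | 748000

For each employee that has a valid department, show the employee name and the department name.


INNER JOIN keeps only employees rows whose dept_id matches an id in departments. Walk through each employee:
  - employee 1 (Julia): dept_id=5 -> matches Engineering
  - employee 2 (Alice): dept_id=NULL, no match -> dropped
  - employee 3 (Olivia): dept_id=4 -> matches Support
  - employee 4 (Grace): dept_id=5 -> matches Engineering
  - employee 5 (Carol): dept_id=NULL, no match -> dropped
  - employee 6 (Uma): dept_id=5 -> matches Engineering
  - employee 7 (Sam): dept_id=2 -> matches Operations
  - employee 8 (Wendy): dept_id=2 -> matches Operations
So 2 of 8 rows are dropped.

SQL:
SELECT a.name, b.name AS department
FROM employees a
INNER JOIN departments b ON a.dept_id = b.id

Result:
name   | department 
-------+------------
Julia  | Engineering
Olivia | Support    
Grace  | Engineering
Uma    | Engineering
Sam    | Operations 
Wendy  | Operations 


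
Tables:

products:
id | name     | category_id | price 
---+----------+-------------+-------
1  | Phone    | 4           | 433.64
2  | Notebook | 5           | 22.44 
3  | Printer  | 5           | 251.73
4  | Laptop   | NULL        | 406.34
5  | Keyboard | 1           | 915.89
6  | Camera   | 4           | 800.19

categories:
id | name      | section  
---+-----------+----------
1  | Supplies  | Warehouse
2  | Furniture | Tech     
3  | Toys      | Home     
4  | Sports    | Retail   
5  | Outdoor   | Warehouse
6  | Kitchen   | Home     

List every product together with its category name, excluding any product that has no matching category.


INNER JOIN keeps only products rows whose category_id matches an id in categories. Walk through each product:
  - product 1 (Phone): category_id=4 -> matches Sports
  - product 2 (Notebook): category_id=5 -> matches Outdoor
  - product 3 (Printer): category_id=5 -> matches Outdoor
  - product 4 (Laptop): category_id=NULL, no match -> dropped
  - product 5 (Keyboard): category_id=1 -> matches Supplies
  - product 6 (Camera): category_id=4 -> matches Sports
So 1 of 6 rows is dropped.

SQL:
SELECT a.name, b.name AS category
FROM products a
INNER JOIN categories b ON a.category_id = b.id

Result:
name     | category
---------+---------
Phone    | Sports  
Notebook | Outdoor 
Printer  | Outdoor 
Keyboard | Supplies
Camera   | Sports  


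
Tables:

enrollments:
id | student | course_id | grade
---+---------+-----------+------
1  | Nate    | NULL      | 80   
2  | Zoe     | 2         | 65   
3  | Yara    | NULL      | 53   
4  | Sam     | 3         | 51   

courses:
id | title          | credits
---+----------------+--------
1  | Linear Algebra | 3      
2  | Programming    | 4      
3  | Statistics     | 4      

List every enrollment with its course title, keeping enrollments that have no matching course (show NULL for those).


LEFT JOIN keeps every row from enrollments (the left table); where course_id has no match in courses, the course columns become NULL. Walk through each enrollment:
  - enrollment 1 (Nate): course_id=NULL, no match -> kept with NULL
  - enrollment 2 (Zoe): course_id=2 -> matches Programming
  - enrollment 3 (Yara): course_id=NULL, no match -> kept with NULL
  - enrollment 4 (Sam): course_id=3 -> matches Statistics
All 4 rows appear; 2 have NULL course.

SQL:
SELECT a.student, b.title AS course
FROM enrollments a
LEFT JOIN courses b ON a.course_id = b.id

Result:
student | course     
--------+------------
Nate    | NULL       
Zoe     | Programming
Yara    | NULL       
Sam     | Statistics 


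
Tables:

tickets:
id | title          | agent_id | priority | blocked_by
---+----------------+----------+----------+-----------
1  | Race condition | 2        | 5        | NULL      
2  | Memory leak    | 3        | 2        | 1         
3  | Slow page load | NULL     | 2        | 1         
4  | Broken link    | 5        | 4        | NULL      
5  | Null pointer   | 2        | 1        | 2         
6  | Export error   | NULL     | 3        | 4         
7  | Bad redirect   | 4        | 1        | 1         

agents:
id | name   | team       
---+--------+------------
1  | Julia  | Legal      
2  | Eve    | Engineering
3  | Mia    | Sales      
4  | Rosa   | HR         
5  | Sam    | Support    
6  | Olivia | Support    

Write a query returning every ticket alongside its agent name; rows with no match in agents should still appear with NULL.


LEFT JOIN keeps every row from tickets (the left table); where agent_id has no match in agents, the agent columns become NULL. Walk through each ticket:
  - ticket 1 (Race condition): agent_id=2 -> matches Eve
  - ticket 2 (Memory leak): agent_id=3 -> matches Mia
  - ticket 3 (Slow page load): agent_id=NULL, no match -> kept with NULL
  - ticket 4 (Broken link): agent_id=5 -> matches Sam
  - ticket 5 (Null pointer): agent_id=2 -> matches Eve
  - ticket 6 (Export error): agent_id=NULL, no match -> kept with NULL
  - ticket 7 (Bad redirect): agent_id=4 -> matches Rosa
All 7 rows appear; 2 have NULL agent.

SQL:
SELECT a.title, b.name AS agent
FROM tickets a
LEFT JOIN agents b ON a.agent_id = b.id

Result:
title          | agent
---------------+------
Race condition | Eve  
Memory leak    | Mia  
Slow page load | NULL 
Broken link    | Sam  
Null pointer   | Eve  
Export error   | NULL 
Bad redirect   | Rosa 


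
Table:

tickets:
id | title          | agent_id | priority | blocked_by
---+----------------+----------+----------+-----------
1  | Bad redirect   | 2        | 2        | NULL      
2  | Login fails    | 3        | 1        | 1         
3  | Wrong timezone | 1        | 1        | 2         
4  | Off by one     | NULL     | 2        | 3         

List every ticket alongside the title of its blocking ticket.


This is a self-join: tickets is joined to a second copy of itself, matching each row's blocked_by to another row's id. Use LEFT JOIN so rows with blocked_by=NULL are kept.
  - ticket 1 (Bad redirect): blocked_by=NULL -> NULL
  - ticket 2 (Login fails): blocked_by=1 -> Bad redirect
  - ticket 3 (Wrong timezone): blocked_by=2 -> Login fails
  - ticket 4 (Off by one): blocked_by=3 -> Wrong timezone

SQL:
SELECT a.title AS item, b.title AS blocked_by
FROM tickets a
LEFT JOIN tickets b ON a.blocked_by = b.id

Result:
item           | blocked_by    
---------------+---------------
Bad redirect   | NULL          
Login fails    | Bad redirect  
Wrong timezone | Login fails   
Off by one     | Wrong timezone


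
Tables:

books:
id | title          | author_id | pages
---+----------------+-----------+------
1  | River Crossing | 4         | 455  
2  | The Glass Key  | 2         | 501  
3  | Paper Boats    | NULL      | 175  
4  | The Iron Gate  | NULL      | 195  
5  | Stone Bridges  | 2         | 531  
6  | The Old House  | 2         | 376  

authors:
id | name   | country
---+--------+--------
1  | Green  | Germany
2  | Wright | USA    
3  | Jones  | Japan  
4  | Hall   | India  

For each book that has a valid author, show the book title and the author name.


INNER JOIN keeps only books rows whose author_id matches an id in authors. Walk through each book:
  - book 1 (River Crossing): author_id=4 -> matches Hall
  - book 2 (The Glass Key): author_id=2 -> matches Wright
  - book 3 (Paper Boats): author_id=NULL, no match -> dropped
  - book 4 (The Iron Gate): author_id=NULL, no match -> dropped
  - book 5 (Stone Bridges): author_id=2 -> matches Wright
  - book 6 (The Old House): author_id=2 -> matches Wright
So 2 of 6 rows are dropped.

SQL:
SELECT a.title, b.name AS author
FROM books a
INNER JOIN authors b ON a.author_id = b.id

Result:
title          | author
---------------+-------
River Crossing | Hall  
The Glass Key  | Wright
Stone Bridges  | Wright
The Old House  | Wright


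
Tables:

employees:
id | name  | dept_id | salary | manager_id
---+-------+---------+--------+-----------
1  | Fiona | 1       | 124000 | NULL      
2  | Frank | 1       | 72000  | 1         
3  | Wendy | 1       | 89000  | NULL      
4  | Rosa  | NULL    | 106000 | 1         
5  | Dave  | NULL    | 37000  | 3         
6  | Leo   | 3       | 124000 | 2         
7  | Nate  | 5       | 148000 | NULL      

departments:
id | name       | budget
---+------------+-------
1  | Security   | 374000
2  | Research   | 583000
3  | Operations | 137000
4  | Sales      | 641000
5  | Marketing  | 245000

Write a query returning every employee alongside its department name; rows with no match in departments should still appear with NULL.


LEFT JOIN keeps every row from employees (the left table); where dept_id has no match in departments, the department columns become NULL. Walk through each employee:
  - employee 1 (Fiona): dept_id=1 -> matches Security
  - employee 2 (Frank): dept_id=1 -> matches Security
  - employee 3 (Wendy): dept_id=1 -> matches Security
  - employee 4 (Rosa): dept_id=NULL, no match -> kept with NULL
  - employee 5 (Dave): dept_id=NULL, no match -> kept with NULL
  - employee 6 (Leo): dept_id=3 -> matches Operations
  - employee 7 (Nate): dept_id=5 -> matches Marketing
All 7 rows appear; 2 have NULL department.

SQL:
SELECT a.name, b.name AS department
FROM employees a
LEFT JOIN departments b ON a.dept_id = b.id

Result:
name  | department
------+-----------
Fiona | Security  
Frank | Security  
Wendy | Security  
Rosa  | NULL      
Dave  | NULL      
Leo   | Operations
Nate  | Marketing 
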